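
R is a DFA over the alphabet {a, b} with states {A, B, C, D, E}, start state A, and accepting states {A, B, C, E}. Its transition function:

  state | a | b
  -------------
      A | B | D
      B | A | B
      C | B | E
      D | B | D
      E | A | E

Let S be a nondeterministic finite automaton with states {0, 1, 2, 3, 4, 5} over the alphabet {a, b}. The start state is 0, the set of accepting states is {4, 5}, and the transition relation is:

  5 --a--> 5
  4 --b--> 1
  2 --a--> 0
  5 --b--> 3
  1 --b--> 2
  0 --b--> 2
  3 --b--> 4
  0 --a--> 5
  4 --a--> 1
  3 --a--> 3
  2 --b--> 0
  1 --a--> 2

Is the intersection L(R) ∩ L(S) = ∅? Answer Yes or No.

No

The string a is accepted by both R and S.
Hence L(R) ∩ L(S) ≠ ∅.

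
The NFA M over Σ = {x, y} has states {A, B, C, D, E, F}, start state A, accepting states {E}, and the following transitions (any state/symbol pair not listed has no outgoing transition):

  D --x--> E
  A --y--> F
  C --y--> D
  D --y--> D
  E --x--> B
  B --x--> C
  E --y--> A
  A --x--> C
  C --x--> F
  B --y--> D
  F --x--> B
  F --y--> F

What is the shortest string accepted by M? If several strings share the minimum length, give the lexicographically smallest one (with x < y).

xyx

A breadth-first search from A reaches an accepting state first via the path A → C → D → E on input xyx.
No string of length < 3 is accepted (BFS exhausts all shorter strings without reaching an accepting state), and xyx is the lexicographically least accepting string of length 3.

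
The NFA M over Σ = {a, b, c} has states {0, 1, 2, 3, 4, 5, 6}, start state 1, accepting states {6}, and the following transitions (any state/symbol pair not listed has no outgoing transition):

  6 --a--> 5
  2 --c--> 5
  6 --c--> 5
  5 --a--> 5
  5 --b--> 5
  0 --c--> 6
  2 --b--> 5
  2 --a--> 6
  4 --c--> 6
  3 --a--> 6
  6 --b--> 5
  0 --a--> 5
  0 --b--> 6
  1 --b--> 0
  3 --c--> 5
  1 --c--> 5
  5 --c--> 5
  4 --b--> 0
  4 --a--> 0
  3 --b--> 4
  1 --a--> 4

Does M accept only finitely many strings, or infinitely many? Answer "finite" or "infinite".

finite

The useful states (reachable from 1 and able to reach an accepting state) are {0, 1, 4, 6}.
Restricted to these states the transition graph has no cycle, so every accepting path has bounded length and L is finite.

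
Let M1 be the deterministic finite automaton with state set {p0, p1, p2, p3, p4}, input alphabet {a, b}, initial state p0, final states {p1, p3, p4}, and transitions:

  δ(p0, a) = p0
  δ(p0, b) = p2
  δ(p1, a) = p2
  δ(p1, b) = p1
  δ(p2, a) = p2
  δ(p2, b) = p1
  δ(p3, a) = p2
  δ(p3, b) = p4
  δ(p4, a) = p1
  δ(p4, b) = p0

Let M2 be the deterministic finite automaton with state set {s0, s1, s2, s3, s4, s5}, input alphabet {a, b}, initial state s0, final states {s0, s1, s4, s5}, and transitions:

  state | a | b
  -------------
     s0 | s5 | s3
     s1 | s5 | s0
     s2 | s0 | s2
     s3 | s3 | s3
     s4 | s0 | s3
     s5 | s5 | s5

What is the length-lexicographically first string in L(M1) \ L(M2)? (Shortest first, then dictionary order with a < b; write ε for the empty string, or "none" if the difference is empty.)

bb

The string bb is accepted by M1 but not by M2.
No shorter string lies in the difference, and bb is the lexicographically first length-2 string in L(M1) \ L(M2).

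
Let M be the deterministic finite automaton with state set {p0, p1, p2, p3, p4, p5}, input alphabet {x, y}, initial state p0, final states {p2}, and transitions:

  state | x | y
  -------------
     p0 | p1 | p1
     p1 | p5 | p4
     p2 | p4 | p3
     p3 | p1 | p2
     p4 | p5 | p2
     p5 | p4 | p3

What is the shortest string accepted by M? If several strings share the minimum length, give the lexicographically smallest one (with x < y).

A breadth-first search from p0 reaches an accepting state first via the path p0 → p1 → p4 → p2 on input xyy.
No string of length < 3 is accepted (BFS exhausts all shorter strings without reaching an accepting state), and xyy is the lexicographically least accepting string of length 3.

xyy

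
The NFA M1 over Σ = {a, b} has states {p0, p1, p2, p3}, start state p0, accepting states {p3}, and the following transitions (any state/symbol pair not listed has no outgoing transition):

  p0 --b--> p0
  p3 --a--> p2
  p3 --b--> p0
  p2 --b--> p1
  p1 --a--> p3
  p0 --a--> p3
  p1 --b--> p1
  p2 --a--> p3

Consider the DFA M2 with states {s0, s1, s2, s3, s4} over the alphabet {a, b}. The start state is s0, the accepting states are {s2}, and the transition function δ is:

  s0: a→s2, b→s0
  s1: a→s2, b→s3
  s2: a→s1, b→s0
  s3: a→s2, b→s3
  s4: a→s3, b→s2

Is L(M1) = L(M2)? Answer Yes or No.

Exploring the product automaton M1 × M2 from the start pair (p0, s0), following both machines on each input symbol, reaches 4 state pairs: (p0, s0), (p3, s2), (p2, s1), (p1, s3).
M1 accepts in {p3} and M2 accepts in {s2}. In every reachable pair the two components are either both accepting — (p3, s2) — or both non-accepting, so no string is accepted by exactly one of the machines: L(M1) \ L(M2) and L(M2) \ L(M1) are both empty.
Hence every string is accepted by M1 iff it is accepted by M2, and the two languages coincide.

Yes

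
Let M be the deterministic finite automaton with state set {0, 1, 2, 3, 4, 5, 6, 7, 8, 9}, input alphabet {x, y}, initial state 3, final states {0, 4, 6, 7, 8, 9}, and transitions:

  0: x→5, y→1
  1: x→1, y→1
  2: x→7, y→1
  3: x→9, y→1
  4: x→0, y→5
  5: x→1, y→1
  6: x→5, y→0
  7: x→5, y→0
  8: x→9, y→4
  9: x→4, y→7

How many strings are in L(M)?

The useful subgraph on states {0, 3, 4, 7, 9} is acyclic, so L(M) is finite; the longest accepting path visits 4 useful states, giving maximum string length 3.
Counting accepting paths from 3 by length: 1 of length 1, 2 of length 2, 2 of length 3. Total 5.

5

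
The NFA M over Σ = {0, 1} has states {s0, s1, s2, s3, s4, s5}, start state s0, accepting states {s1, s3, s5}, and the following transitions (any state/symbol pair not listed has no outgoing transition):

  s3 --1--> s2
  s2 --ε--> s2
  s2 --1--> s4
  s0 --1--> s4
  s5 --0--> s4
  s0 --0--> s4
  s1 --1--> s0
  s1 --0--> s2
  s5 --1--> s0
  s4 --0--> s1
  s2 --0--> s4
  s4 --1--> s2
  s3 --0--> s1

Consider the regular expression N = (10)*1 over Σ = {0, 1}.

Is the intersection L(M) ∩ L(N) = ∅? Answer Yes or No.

Converting the expression N to a DFA (subset construction, then merging equivalent states) gives the minimal DFA with states {n0, n1, n2}, start state n0, accepting states {n2} and transitions n0: 0→n1, 1→n2; n1: 0→n1, 1→n1; n2: 0→n0, 1→n1.
Exploring the product automaton M × N from the start pair (s0, n0), following both machines on each input symbol, reaches 10 state pairs: (s0, n0), (s4, n1), (s4, n2), (s1, n1), (s2, n1), (s1, n0), (s0, n1), (s0, n2), (s4, n0), (s2, n2).
M accepts in {s1, s3, s5} and N accepts in {n2}; no reachable pair has both components accepting, so no string drives both machines to acceptance simultaneously and L(M) ∩ L(N) = ∅.
So no string is accepted by both, and the intersection is empty.

Yes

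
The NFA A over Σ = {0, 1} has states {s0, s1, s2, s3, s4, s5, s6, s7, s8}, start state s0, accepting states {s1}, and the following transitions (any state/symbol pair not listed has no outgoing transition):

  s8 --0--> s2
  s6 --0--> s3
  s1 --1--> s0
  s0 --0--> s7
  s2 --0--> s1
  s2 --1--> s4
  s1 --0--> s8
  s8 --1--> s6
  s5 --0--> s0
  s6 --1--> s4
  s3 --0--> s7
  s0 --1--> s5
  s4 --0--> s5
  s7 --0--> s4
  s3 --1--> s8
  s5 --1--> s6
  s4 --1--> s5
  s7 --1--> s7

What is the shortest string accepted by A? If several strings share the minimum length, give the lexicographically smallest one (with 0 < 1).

110100

A breadth-first search from s0 reaches an accepting state first via the path s0 → s5 → s6 → s3 → s8 → s2 → s1 on input 110100.
No string of length < 6 is accepted (BFS exhausts all shorter strings without reaching an accepting state), and 110100 is the lexicographically least accepting string of length 6.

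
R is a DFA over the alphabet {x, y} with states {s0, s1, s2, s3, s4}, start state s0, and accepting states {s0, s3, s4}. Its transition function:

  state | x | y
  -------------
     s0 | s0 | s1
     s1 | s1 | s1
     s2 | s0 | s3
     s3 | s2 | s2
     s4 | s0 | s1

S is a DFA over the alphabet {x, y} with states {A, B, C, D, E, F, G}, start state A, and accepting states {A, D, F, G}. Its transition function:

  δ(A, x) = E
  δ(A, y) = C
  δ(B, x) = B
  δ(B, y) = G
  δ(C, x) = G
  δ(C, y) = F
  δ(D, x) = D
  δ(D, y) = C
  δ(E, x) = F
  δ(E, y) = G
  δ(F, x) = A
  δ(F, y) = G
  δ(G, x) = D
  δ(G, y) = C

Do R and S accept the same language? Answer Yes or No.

No

The string x is accepted by R but rejected by S.
So L(R) ≠ L(S).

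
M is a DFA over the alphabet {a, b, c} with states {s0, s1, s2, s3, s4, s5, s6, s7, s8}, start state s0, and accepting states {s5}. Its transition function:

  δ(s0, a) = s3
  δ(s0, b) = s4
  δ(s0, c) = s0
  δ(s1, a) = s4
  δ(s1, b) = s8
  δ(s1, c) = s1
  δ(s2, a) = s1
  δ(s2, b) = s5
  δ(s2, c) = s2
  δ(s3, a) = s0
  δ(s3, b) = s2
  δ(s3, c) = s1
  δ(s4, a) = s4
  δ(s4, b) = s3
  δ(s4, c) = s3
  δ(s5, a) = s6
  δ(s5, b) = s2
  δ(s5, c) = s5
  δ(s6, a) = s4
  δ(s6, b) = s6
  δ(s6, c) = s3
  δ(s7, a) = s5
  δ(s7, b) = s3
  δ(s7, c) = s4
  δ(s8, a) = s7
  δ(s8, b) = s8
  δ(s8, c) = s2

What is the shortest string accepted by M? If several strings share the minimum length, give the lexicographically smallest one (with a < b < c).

A breadth-first search from s0 reaches an accepting state first via the path s0 → s3 → s2 → s5 on input abb.
No string of length < 3 is accepted (BFS exhausts all shorter strings without reaching an accepting state), and abb is the lexicographically least accepting string of length 3.

abb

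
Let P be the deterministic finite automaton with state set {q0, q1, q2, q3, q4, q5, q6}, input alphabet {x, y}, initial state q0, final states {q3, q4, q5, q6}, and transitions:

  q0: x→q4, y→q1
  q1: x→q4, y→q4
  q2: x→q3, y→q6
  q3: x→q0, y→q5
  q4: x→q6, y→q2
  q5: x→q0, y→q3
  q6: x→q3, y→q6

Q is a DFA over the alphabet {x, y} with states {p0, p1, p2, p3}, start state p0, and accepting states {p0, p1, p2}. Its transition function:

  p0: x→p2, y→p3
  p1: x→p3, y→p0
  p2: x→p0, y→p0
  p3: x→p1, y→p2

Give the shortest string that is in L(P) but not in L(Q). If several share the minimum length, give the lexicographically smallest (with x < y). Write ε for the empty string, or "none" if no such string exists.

xxy

The string xxy is accepted by P but not by Q.
No shorter string lies in the difference, and xxy is the lexicographically first length-3 string in L(P) \ L(Q).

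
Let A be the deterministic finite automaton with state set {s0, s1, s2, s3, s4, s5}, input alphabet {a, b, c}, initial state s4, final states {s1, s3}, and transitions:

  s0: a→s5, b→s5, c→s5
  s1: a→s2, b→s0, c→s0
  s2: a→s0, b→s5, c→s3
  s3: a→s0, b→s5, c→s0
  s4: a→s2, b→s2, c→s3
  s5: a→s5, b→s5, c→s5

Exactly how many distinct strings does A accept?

3

The useful subgraph on states {s2, s3, s4} is acyclic, so L(A) is finite; the longest accepting path visits 3 useful states, giving maximum string length 2.
Counting accepting paths from s4 by length: 1 of length 1, 2 of length 2. Total 3.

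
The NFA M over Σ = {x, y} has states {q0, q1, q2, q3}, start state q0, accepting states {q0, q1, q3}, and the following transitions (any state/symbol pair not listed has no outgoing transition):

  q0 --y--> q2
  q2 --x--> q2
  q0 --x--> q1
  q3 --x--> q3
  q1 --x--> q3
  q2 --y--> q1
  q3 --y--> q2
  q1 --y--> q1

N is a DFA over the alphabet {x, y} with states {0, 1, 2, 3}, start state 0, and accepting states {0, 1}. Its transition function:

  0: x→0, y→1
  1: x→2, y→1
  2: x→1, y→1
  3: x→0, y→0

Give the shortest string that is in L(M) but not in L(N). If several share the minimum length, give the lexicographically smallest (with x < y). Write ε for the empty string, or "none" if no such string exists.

xyx

The string xyx is accepted by M but not by N.
No shorter string lies in the difference, and xyx is the lexicographically first length-3 string in L(M) \ L(N).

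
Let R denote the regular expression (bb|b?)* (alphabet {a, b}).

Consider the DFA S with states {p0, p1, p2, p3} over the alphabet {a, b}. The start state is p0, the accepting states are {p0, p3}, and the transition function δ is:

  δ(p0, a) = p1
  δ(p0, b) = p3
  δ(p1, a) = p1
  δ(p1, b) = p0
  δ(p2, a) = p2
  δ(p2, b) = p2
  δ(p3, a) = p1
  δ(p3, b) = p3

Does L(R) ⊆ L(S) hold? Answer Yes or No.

Yes

Converting the expression R to a DFA (subset construction, then merging equivalent states) gives the minimal DFA with states {r0, r1}, start state r0, accepting states {r0} and transitions r0: a→r1, b→r0; r1: a→r1, b→r1.
Exploring the product automaton R × S from the start pair (r0, p0), following both machines on each input symbol, reaches 5 state pairs: (r0, p0), (r1, p1), (r0, p3), (r1, p0), (r1, p3).
R accepts in {r0} and S accepts in {p0, p3}. The reachable pairs whose R-component is accepting are (r0, p0), (r0, p3); in each of them the S-component is accepting too, so the product for L(R) \ L(S) (R-component accepting, S-component rejecting) has no reachable accepting pair and the difference is empty.
Hence every string in L(R) is also in L(S).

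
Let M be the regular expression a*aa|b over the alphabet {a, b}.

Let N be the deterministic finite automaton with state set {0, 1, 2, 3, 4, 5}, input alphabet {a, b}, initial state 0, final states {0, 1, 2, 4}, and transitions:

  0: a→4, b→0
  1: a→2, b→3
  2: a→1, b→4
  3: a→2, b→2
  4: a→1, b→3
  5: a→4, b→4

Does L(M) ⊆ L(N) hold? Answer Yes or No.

Yes

Converting the expression M to a DFA (subset construction, then merging equivalent states) gives the minimal DFA with states {m0, m1, m2, m3, m4}, start state m0, accepting states {m2, m3} and transitions m0: a→m1, b→m2; m1: a→m3, b→m4; m2: a→m4, b→m4; m3: a→m3, b→m4; m4: a→m4, b→m4.
Exploring the product automaton M × N from the start pair (m0, 0), following both machines on each input symbol, reaches 10 state pairs: (m0, 0), (m1, 4), (m2, 0), (m3, 1), (m4, 3), (m4, 4), (m4, 0), (m3, 2), (m4, 2), (m4, 1).
M accepts in {m2, m3} and N accepts in {0, 1, 2, 4}. The reachable pairs whose M-component is accepting are (m2, 0), (m3, 1), (m3, 2); in each of them the N-component is accepting too, so the product for L(M) \ L(N) (M-component accepting, N-component rejecting) has no reachable accepting pair and the difference is empty.
Hence every string in L(M) is also in L(N).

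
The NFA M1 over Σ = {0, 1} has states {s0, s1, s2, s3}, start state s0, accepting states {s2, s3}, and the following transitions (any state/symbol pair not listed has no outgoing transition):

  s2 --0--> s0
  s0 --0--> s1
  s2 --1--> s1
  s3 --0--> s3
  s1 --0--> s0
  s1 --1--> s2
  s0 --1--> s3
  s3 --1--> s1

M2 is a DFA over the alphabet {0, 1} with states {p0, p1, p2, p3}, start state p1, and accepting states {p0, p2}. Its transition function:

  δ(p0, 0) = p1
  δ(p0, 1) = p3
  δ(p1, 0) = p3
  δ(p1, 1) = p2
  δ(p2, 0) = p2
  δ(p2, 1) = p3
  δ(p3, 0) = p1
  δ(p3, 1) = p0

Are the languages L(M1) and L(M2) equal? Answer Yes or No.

Exploring the product automaton M1 × M2 from the start pair (s0, p1), following both machines on each input symbol, reaches 4 state pairs: (s0, p1), (s1, p3), (s3, p2), (s2, p0).
M1 accepts in {s2, s3} and M2 accepts in {p0, p2}. In every reachable pair the two components are either both accepting — (s3, p2), (s2, p0) — or both non-accepting, so no string is accepted by exactly one of the machines: L(M1) \ L(M2) and L(M2) \ L(M1) are both empty.
Hence every string is accepted by M1 iff it is accepted by M2, and the two languages coincide.

Yes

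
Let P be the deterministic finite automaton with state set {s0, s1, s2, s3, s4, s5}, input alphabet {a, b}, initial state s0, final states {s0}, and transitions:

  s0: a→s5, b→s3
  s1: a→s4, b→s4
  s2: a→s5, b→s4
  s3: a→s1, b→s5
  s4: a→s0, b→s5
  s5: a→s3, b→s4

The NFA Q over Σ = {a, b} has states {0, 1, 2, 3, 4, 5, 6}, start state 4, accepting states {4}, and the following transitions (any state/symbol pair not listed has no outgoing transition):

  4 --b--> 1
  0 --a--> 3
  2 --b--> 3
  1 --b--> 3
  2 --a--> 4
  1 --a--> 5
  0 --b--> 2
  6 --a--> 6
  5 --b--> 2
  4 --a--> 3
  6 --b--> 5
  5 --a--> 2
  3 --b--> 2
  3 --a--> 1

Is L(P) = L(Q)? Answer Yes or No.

Exploring the product automaton P × Q from the start pair (s0, 4), following both machines on each input symbol, reaches 5 state pairs: (s0, 4), (s5, 3), (s3, 1), (s4, 2), (s1, 5).
P accepts in {s0} and Q accepts in {4}. In every reachable pair the two components are either both accepting — (s0, 4) — or both non-accepting, so no string is accepted by exactly one of the machines: L(P) \ L(Q) and L(Q) \ L(P) are both empty.
Hence every string is accepted by P iff it is accepted by Q, and the two languages coincide.

Yes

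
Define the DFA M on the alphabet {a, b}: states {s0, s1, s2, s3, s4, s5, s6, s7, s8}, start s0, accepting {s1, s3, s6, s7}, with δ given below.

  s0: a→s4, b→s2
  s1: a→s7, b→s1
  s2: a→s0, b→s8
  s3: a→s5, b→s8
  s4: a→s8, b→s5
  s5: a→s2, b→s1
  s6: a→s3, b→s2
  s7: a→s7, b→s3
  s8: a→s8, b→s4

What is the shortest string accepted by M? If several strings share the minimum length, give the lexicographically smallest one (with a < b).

abb

A breadth-first search from s0 reaches an accepting state first via the path s0 → s4 → s5 → s1 on input abb.
No string of length < 3 is accepted (BFS exhausts all shorter strings without reaching an accepting state), and abb is the lexicographically least accepting string of length 3.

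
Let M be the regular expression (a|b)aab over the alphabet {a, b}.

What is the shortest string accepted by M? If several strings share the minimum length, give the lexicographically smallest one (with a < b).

aaab

By inspection of the expression, no string of length less than 4 matches, and aaab is the lexicographically first match of length 4.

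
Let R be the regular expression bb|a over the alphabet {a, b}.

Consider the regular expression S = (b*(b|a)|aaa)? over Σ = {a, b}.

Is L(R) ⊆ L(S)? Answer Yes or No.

Yes

Converting the expression R to a DFA (subset construction, then merging equivalent states) gives the minimal DFA with states {r0, r1, r2, r3}, start state r0, accepting states {r1} and transitions r0: a→r1, b→r2; r1: a→r3, b→r3; r2: a→r3, b→r1; r3: a→r3, b→r3.
Converting the expression S to a DFA (subset construction, then merging equivalent states) gives the minimal DFA with states {s0, s1, s2, s3, s4, s5}, start state s0, accepting states {s0, s1, s2, s5} and transitions s0: a→s1, b→s2; s1: a→s3, b→s4; s2: a→s5, b→s2; s3: a→s5, b→s4; s4: a→s4, b→s4; s5: a→s4, b→s4.
Exploring the product automaton R × S from the start pair (r0, s0), following both machines on each input symbol, reaches 8 state pairs: (r0, s0), (r1, s1), (r2, s2), (r3, s3), (r3, s4), (r3, s5), (r1, s2), (r3, s2).
R accepts in {r1} and S accepts in {s0, s1, s2, s5}. The reachable pairs whose R-component is accepting are (r1, s1), (r1, s2); in each of them the S-component is accepting too, so the product for L(R) \ L(S) (R-component accepting, S-component rejecting) has no reachable accepting pair and the difference is empty.
Hence every string in L(R) is also in L(S).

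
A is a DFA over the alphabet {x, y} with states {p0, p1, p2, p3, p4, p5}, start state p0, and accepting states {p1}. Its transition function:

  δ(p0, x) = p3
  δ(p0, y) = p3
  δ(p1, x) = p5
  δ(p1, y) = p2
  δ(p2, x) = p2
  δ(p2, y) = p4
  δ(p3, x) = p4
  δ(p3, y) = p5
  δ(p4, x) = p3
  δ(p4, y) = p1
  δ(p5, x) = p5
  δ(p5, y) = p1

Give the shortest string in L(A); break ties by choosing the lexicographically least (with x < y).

xxy

A breadth-first search from p0 reaches an accepting state first via the path p0 → p3 → p4 → p1 on input xxy.
No string of length < 3 is accepted (BFS exhausts all shorter strings without reaching an accepting state), and xxy is the lexicographically least accepting string of length 3.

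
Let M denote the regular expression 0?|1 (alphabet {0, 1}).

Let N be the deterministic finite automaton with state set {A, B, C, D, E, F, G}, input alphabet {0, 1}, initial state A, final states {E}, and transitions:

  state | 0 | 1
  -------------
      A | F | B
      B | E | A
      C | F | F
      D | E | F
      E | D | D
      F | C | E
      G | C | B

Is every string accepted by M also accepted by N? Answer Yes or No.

The empty string ε is in L(M) but not in L(N).
So L(M) ⊄ L(N).

No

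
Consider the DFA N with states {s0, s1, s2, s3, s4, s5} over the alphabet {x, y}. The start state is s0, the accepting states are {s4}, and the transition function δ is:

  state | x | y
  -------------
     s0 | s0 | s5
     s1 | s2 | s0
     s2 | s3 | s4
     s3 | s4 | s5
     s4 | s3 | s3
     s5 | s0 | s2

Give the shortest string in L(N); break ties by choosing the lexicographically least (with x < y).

yyy

A breadth-first search from s0 reaches an accepting state first via the path s0 → s5 → s2 → s4 on input yyy.
No string of length < 3 is accepted (BFS exhausts all shorter strings without reaching an accepting state), and yyy is the lexicographically least accepting string of length 3.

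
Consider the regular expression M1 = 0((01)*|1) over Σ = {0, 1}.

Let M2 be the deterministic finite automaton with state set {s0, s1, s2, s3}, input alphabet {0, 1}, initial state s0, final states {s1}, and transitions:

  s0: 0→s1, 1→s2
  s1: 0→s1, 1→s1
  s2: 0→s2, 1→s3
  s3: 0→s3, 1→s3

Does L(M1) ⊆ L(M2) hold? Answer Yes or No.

Yes

Converting the expression M1 to a DFA (subset construction, then merging equivalent states) gives the minimal DFA with states {r0, r1, r2, r3, r4, r5}, start state r0, accepting states {r1, r4, r5} and transitions r0: 0→r1, 1→r2; r1: 0→r3, 1→r4; r2: 0→r2, 1→r2; r3: 0→r2, 1→r5; r4: 0→r2, 1→r2; r5: 0→r3, 1→r2.
Exploring the product automaton M1 × M2 from the start pair (r0, s0), following both machines on each input symbol, reaches 8 state pairs: (r0, s0), (r1, s1), (r2, s2), (r3, s1), (r4, s1), (r2, s3), (r2, s1), (r5, s1).
M1 accepts in {r1, r4, r5} and M2 accepts in {s1}. The reachable pairs whose M1-component is accepting are (r1, s1), (r4, s1), (r5, s1); in each of them the M2-component is accepting too, so the product for L(M1) \ L(M2) (M1-component accepting, M2-component rejecting) has no reachable accepting pair and the difference is empty.
Hence every string in L(M1) is also in L(M2).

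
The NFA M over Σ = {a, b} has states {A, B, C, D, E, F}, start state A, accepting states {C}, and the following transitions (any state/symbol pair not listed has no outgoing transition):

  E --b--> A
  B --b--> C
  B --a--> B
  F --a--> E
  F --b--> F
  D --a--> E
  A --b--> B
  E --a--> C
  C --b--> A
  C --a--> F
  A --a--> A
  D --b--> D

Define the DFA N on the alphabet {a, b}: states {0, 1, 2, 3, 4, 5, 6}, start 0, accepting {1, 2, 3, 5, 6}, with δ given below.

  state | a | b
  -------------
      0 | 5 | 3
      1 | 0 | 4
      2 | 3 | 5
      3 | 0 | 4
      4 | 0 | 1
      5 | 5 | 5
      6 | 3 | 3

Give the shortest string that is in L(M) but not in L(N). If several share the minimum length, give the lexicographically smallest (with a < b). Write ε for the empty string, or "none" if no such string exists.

bb

The string bb is accepted by M but not by N.
No shorter string lies in the difference, and bb is the lexicographically first length-2 string in L(M) \ L(N).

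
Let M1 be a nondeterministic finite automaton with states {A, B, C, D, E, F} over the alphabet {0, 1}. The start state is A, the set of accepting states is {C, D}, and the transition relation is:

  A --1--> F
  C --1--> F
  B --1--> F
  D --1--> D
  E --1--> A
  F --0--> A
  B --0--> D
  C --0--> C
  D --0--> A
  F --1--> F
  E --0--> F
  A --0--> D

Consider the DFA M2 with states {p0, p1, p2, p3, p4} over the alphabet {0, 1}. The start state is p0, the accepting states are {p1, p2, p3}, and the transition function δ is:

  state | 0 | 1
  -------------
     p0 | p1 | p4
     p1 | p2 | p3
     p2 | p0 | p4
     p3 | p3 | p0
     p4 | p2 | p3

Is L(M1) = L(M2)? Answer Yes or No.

The string 000 is accepted by M1 but rejected by M2.
So L(M1) ≠ L(M2).

No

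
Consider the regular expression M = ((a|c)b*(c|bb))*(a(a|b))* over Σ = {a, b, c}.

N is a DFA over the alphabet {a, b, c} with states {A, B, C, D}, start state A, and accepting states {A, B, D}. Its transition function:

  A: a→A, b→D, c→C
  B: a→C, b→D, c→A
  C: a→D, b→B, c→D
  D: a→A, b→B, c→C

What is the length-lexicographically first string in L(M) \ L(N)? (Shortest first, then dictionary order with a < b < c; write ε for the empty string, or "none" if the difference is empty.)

The string ac is accepted by M but not by N.
No shorter string lies in the difference, and ac is the lexicographically first length-2 string in L(M) \ L(N).

ac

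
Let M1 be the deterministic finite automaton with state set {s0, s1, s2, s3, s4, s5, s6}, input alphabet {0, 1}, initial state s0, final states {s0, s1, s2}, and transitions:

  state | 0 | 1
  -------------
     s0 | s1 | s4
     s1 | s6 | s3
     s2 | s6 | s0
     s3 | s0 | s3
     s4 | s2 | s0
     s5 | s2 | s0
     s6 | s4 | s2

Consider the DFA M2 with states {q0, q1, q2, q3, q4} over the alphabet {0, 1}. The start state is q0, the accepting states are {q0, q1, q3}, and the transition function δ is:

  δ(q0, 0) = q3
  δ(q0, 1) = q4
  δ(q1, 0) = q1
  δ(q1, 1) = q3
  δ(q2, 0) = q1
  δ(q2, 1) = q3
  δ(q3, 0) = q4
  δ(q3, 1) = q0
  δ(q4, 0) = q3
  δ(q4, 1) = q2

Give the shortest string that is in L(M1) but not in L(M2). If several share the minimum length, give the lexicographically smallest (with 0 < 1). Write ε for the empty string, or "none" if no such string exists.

11

The string 11 is accepted by M1 but not by M2.
No shorter string lies in the difference, and 11 is the lexicographically first length-2 string in L(M1) \ L(M2).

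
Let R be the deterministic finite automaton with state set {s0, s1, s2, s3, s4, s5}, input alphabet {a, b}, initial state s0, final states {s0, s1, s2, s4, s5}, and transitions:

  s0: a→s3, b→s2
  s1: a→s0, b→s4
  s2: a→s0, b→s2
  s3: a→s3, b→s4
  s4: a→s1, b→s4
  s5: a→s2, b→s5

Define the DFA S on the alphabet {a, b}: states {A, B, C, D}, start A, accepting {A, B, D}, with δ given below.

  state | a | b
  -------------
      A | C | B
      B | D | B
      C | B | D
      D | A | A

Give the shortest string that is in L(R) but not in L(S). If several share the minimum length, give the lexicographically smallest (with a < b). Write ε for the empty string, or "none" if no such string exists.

The string abaa is accepted by R but not by S.
No shorter string lies in the difference, and abaa is the lexicographically first length-4 string in L(R) \ L(S).

abaa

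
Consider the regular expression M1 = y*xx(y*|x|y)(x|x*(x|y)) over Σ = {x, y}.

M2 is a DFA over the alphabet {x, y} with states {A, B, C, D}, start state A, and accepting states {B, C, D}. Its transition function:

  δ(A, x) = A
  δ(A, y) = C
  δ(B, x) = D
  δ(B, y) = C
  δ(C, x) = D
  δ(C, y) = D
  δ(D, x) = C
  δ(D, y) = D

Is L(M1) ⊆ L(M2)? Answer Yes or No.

The string xxx is in L(M1) but not in L(M2).
So L(M1) ⊄ L(M2).

No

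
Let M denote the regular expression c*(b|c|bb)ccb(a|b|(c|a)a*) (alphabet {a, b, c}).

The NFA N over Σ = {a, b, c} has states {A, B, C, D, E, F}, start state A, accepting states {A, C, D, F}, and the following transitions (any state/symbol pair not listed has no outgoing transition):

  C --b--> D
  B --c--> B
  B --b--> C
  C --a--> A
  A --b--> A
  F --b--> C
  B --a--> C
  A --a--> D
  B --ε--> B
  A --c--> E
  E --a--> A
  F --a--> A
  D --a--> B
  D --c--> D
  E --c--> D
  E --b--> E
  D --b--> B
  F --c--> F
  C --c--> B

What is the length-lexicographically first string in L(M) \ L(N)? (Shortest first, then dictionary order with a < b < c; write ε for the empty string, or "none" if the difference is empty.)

bccbc

The string bccbc is accepted by M but not by N.
No shorter string lies in the difference, and bccbc is the lexicographically first length-5 string in L(M) \ L(N).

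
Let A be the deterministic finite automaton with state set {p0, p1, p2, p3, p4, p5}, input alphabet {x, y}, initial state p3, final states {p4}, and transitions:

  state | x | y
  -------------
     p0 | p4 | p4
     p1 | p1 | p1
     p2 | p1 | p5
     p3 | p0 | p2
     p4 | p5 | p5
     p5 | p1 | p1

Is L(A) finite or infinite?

The useful states (reachable from p3 and able to reach an accepting state) are {p0, p3, p4}.
Restricted to these states the transition graph has no cycle, so every accepting path has bounded length and L is finite.

finite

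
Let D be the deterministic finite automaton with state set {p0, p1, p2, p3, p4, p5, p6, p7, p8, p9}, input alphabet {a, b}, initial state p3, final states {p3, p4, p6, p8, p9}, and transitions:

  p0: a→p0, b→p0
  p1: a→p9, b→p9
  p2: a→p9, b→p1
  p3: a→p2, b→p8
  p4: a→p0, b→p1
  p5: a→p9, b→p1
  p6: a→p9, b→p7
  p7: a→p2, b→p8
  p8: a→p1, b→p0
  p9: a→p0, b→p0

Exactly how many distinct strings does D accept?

The useful subgraph on states {p1, p2, p3, p8, p9} is acyclic, so L(D) is finite; the longest accepting path visits 4 useful states, giving maximum string length 3.
Counting accepting paths from p3 by length: 1 of length 0, 1 of length 1, 1 of length 2, 4 of length 3. Total 7.

7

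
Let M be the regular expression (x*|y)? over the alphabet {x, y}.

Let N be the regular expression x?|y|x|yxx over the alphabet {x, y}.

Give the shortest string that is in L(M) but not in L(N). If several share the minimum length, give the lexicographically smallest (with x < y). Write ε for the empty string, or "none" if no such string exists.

The string xx is accepted by M but not by N.
No shorter string lies in the difference, and xx is the lexicographically first length-2 string in L(M) \ L(N).

xx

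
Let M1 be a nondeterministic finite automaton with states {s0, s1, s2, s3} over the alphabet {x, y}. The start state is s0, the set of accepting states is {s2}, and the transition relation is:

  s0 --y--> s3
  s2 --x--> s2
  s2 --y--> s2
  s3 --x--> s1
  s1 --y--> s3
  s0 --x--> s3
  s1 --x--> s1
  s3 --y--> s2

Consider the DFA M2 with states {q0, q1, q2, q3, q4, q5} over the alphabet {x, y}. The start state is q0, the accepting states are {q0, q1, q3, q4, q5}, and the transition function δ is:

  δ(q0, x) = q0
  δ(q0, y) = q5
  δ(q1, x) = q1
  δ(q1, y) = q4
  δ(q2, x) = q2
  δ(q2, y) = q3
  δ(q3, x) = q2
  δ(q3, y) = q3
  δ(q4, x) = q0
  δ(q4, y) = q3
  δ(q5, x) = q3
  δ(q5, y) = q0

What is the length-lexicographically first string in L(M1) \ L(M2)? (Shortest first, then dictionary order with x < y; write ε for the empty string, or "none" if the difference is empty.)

xyxx

The string xyxx is accepted by M1 but not by M2.
No shorter string lies in the difference, and xyxx is the lexicographically first length-4 string in L(M1) \ L(M2).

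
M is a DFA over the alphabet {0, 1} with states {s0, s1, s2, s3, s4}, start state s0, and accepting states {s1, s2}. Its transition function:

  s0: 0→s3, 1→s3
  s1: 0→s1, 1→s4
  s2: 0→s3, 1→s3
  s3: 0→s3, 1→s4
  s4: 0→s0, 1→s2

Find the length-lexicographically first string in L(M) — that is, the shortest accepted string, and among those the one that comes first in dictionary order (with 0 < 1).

A breadth-first search from s0 reaches an accepting state first via the path s0 → s3 → s4 → s2 on input 011.
No string of length < 3 is accepted (BFS exhausts all shorter strings without reaching an accepting state), and 011 is the lexicographically least accepting string of length 3.

011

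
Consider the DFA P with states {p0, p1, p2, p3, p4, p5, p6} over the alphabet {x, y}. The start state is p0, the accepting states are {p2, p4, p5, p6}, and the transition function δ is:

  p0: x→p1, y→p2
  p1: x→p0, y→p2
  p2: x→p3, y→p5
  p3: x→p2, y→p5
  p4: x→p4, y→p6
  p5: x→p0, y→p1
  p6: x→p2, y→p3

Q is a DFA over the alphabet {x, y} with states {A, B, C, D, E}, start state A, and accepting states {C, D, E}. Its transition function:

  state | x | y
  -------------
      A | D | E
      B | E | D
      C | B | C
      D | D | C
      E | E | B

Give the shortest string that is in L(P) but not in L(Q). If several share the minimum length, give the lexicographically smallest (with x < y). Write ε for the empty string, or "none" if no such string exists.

yy

The string yy is accepted by P but not by Q.
No shorter string lies in the difference, and yy is the lexicographically first length-2 string in L(P) \ L(Q).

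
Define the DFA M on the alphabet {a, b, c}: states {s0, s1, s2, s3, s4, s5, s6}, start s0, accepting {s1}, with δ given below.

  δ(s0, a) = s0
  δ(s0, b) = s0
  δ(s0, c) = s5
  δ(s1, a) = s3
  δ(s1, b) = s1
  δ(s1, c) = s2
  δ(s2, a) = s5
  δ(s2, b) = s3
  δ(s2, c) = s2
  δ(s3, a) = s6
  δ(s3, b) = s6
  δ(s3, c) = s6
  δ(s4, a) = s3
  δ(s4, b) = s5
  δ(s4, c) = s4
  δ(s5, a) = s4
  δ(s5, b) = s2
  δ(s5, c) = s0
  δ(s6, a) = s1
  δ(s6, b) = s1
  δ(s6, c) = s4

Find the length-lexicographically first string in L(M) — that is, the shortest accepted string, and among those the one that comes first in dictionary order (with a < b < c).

caaaa

A breadth-first search from s0 reaches an accepting state first via the path s0 → s5 → s4 → s3 → s6 → s1 on input caaaa.
No string of length < 5 is accepted (BFS exhausts all shorter strings without reaching an accepting state), and caaaa is the lexicographically least accepting string of length 5.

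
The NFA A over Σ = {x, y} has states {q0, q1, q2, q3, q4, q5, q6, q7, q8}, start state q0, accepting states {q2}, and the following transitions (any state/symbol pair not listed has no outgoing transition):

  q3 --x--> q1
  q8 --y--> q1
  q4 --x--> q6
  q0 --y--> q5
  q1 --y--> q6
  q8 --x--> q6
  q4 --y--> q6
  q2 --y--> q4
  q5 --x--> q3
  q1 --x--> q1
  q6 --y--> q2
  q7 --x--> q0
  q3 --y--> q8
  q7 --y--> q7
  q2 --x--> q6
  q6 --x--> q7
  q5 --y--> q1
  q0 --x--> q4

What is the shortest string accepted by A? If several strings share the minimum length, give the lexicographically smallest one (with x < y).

A breadth-first search from q0 reaches an accepting state first via the path q0 → q4 → q6 → q2 on input xxy.
No string of length < 3 is accepted (BFS exhausts all shorter strings without reaching an accepting state), and xxy is the lexicographically least accepting string of length 3.

xxy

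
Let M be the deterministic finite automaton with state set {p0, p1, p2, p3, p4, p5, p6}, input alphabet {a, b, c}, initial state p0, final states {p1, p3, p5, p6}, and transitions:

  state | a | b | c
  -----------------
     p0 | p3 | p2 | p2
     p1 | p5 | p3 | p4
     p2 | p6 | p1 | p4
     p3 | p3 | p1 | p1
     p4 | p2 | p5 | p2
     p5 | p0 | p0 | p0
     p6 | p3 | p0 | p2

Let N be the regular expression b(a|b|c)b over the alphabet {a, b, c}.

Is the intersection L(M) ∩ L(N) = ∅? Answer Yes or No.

The string bbb is accepted by both M and N.
Hence L(M) ∩ L(N) ≠ ∅.

No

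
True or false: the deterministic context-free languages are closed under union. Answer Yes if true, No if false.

{aⁿbⁿ : n≥0} and {aⁿb²ⁿ : n≥0} are each accepted by a deterministic PDA (push the a's; pop one per b, respectively one per two b's), but their union U is not. Suppose a DPDA M accepted U. Being deterministic, M has a single run on aⁿb²ⁿ, and since aⁿbⁿ ∈ U that run passes through an accepting configuration right after consuming the prefix aⁿbⁿ and then goes on to accept again after n more b's. Build an ordinary (nondeterministic) PDA M′ that simulates M on a's and b's and, at any moment when M is in an accepting state, may switch to a second mode in which it reads only c's, feeding each c to M as a b; M′ accepts when M does. Then M′ accepts aⁱbʲcᵏ (k≥1) exactly when both aⁱbʲ ∈ U and aⁱbʲ⁺ᵏ ∈ U, and checking the four cases (i=j or j=2i, combined with j+k=i or j+k=2i) leaves only i=j=k: so L(M′) ∩ a*b*c⁺ = {aⁿbⁿcⁿ : n≥1} would be context-free, which it is not (pumping lemma) — contradiction. (The union is an unambiguous CFL; it is determinism, not unambiguity, that fails.)

No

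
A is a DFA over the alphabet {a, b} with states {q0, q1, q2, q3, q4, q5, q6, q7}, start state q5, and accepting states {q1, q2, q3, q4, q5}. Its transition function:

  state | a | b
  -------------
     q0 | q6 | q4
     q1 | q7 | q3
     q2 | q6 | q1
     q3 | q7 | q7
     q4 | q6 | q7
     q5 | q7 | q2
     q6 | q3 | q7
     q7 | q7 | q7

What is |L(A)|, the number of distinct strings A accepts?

The useful subgraph on states {q1, q2, q3, q5, q6} is acyclic, so L(A) is finite; the longest accepting path visits 4 useful states, giving maximum string length 3.
Counting accepting paths from q5 by length: 1 of length 0, 1 of length 1, 1 of length 2, 2 of length 3. Total 5.

5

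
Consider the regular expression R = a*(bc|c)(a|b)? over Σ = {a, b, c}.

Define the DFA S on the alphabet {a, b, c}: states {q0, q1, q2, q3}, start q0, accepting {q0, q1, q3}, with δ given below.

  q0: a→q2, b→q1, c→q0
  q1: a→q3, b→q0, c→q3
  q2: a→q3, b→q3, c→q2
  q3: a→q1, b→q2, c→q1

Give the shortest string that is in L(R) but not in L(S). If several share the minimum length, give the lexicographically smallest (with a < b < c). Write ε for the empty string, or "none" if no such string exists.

The string ac is accepted by R but not by S.
No shorter string lies in the difference, and ac is the lexicographically first length-2 string in L(R) \ L(S).

ac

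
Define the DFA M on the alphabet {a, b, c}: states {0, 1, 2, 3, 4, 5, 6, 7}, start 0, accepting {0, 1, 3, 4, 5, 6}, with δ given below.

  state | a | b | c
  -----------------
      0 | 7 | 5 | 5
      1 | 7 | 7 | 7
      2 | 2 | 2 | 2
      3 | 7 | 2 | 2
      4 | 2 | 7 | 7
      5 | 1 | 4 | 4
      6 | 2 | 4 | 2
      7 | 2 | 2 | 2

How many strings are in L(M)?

9

The useful subgraph on states {0, 1, 4, 5} is acyclic, so L(M) is finite; the longest accepting path visits 3 useful states, giving maximum string length 2.
Counting accepting paths from 0 by length: 1 of length 0, 2 of length 1, 6 of length 2. Total 9.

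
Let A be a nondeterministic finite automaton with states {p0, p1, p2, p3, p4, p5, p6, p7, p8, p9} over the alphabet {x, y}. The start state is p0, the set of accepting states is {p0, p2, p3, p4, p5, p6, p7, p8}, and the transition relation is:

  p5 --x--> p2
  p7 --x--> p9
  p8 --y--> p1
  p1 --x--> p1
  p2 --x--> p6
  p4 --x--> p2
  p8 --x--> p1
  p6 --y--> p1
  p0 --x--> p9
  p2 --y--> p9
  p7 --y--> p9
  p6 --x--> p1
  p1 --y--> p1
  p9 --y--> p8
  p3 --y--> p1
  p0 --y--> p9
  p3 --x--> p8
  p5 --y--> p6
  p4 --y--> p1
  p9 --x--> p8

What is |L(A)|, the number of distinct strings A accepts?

5

The useful subgraph on states {p0, p8, p9} is acyclic, so L(A) is finite; the longest accepting path visits 3 useful states, giving maximum string length 2.
Counting accepting paths from p0 by length: 1 of length 0, 4 of length 2. Total 5.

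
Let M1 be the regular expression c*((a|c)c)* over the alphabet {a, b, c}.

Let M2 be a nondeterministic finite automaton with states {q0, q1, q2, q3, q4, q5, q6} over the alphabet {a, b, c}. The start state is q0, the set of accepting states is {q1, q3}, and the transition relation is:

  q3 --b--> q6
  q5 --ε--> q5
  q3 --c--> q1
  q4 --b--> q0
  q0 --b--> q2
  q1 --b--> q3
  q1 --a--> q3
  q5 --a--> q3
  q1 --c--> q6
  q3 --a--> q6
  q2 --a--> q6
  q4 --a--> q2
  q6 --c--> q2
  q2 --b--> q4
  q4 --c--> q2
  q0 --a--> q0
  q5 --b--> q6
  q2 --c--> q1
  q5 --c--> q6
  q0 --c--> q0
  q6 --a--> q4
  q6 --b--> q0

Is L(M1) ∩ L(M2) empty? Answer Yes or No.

Yes

Converting the expression M1 to a DFA (subset construction, then merging equivalent states) gives the minimal DFA with states {r0, r1, r2, r3}, start state r0, accepting states {r0, r3} and transitions r0: a→r1, b→r2, c→r0; r1: a→r2, b→r2, c→r3; r2: a→r2, b→r2, c→r2; r3: a→r1, b→r2, c→r1.
Exploring the product automaton M1 × M2 from the start pair (r0, q0), following both machines on each input symbol, reaches 9 state pairs: (r0, q0), (r1, q0), (r2, q2), (r2, q0), (r3, q0), (r2, q6), (r2, q4), (r2, q1), (r2, q3).
M1 accepts in {r0, r3} and M2 accepts in {q1, q3}; no reachable pair has both components accepting, so no string drives both machines to acceptance simultaneously and L(M1) ∩ L(M2) = ∅.
So no string is accepted by both, and the intersection is empty.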